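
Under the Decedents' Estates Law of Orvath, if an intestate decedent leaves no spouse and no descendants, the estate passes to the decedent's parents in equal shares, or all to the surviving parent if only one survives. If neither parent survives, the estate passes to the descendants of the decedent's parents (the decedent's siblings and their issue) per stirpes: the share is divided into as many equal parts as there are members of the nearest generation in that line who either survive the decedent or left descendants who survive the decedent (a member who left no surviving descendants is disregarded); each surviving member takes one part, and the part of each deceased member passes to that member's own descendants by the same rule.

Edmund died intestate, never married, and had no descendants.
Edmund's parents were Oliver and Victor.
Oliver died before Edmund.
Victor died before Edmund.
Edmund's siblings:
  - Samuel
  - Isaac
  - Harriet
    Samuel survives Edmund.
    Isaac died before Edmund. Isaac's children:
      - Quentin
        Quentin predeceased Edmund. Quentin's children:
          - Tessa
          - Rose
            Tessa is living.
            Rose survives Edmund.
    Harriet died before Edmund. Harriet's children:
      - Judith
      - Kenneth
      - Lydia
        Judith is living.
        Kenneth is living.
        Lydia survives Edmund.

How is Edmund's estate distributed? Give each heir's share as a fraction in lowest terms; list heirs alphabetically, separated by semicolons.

Judith 1/9; Kenneth 1/9; Lydia 1/9; Rose 1/6; Samuel 1/3; Tessa 1/6

Neither parent survives and there are no descendants, so the estate passes to Edmund's siblings and their issue per stirpes.
The estate is divided into 3 equal shares of 1/3 among Samuel, Isaac, Harriet.
Samuel is living and takes 1/3.
Isaac predeceased; the 1/3 allotted to Isaac's branch passes to Isaac's issue by representation.
Quentin's line is the sole branch at this level, so the full 1/3 passes to Quentin's issue by representation.
The 1/3 is divided into 2 equal shares of 1/6 among Tessa, Rose.
Tessa is living and takes 1/6.
Rose is living and takes 1/6.
Harriet predeceased; the 1/3 allotted to Harriet's branch passes to Harriet's issue by representation.
The 1/3 is divided into 3 equal shares of 1/9 among Judith, Kenneth, Lydia.
Judith is living and takes 1/9.
Kenneth is living and takes 1/9.
Lydia is living and takes 1/9.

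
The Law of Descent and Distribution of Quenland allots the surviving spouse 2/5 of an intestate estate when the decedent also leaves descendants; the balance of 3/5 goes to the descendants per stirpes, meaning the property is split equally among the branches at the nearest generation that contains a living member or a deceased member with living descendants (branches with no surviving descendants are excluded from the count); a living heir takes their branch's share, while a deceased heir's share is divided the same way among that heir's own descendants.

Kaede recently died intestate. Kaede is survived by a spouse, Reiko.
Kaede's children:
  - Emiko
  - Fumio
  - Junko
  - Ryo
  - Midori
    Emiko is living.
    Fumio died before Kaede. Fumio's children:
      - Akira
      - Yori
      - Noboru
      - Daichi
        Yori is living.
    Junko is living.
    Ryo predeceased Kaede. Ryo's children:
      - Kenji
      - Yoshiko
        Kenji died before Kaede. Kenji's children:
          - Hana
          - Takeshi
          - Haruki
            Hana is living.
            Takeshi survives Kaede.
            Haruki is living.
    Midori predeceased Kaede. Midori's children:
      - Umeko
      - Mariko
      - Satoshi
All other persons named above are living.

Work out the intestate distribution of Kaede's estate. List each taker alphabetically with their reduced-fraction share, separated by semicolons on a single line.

Reiko, as surviving spouse, takes 2/5.
The remaining 3/5 passes to Kaede's descendants per stirpes.
The 3/5 is divided into 5 equal shares of 3/25 among Emiko, Fumio, Junko, Ryo, Midori.
Emiko is living and takes 3/25.
Fumio predeceased; the 3/25 allotted to Fumio's branch passes to Fumio's issue by representation.
The 3/25 is divided into 4 equal shares of 3/100 among Akira, Yori, Noboru, Daichi.
Akira is living and takes 3/100.
Yori is living and takes 3/100.
Noboru is living and takes 3/100.
Daichi is living and takes 3/100.
Junko is living and takes 3/25.
Ryo predeceased; the 3/25 allotted to Ryo's branch passes to Ryo's issue by representation.
The 3/25 is divided into 2 equal shares of 3/50 among Kenji, Yoshiko.
Kenji predeceased; the 3/50 allotted to Kenji's branch passes to Kenji's issue by representation.
The 3/50 is divided into 3 equal shares of 1/50 among Hana, Takeshi, Haruki.
Hana is living and takes 1/50.
Takeshi is living and takes 1/50.
Haruki is living and takes 1/50.
Yoshiko is living and takes 3/50.
Midori predeceased; the 3/25 allotted to Midori's branch passes to Midori's issue by representation.
The 3/25 is divided into 3 equal shares of 1/25 among Umeko, Mariko, Satoshi.
Umeko is living and takes 1/25.
Mariko is living and takes 1/25.
Satoshi is living and takes 1/25.

Akira 3/100; Daichi 3/100; Emiko 3/25; Hana 1/50; Haruki 1/50; Junko 3/25; Mariko 1/25; Noboru 3/100; Reiko 2/5; Satoshi 1/25; Takeshi 1/50; Umeko 1/25; Yori 3/100; Yoshiko 3/50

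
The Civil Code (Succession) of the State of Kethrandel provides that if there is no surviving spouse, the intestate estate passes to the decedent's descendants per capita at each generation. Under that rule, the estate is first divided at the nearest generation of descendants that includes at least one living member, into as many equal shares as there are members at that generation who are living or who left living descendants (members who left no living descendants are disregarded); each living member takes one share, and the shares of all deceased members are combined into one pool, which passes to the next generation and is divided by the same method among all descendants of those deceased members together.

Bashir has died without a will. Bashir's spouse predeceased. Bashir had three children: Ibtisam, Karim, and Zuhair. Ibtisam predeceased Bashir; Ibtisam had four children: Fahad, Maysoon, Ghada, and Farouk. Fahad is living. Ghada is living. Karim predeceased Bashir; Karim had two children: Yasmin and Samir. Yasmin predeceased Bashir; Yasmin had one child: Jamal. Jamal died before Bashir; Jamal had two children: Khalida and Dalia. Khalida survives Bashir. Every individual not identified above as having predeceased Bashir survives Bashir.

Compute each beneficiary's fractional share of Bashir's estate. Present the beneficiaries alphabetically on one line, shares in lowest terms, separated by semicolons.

There is no surviving spouse, so the entire estate passes to Bashir's descendants per capita at each generation.
At generation 1 (Ibtisam, Karim, Zuhair) there are 3 shares of (1)/3 = 1/3 each.
Living: Zuhair — each takes 1/3.
Deceased: Ibtisam and Karim. Their combined 2/3 is pooled and carried to generation 2.
At generation 2 (Fahad, Maysoon, Ghada, Farouk, Yasmin, Samir) there are 6 shares of (2/3)/6 = 1/9 each.
Living: Fahad, Maysoon, Ghada, Farouk, and Samir — each takes 1/9.
Deceased: Yasmin. That 1/9 share is carried to generation 3.
At generation 3 (Jamal) there are 1 shares of (1/9)/1 = 1/9 each.
Deceased: Jamal. That 1/9 share is carried to generation 4.
At generation 4 (Khalida, Dalia) there are 2 shares of (1/9)/2 = 1/18 each.
Living: Khalida and Dalia — each takes 1/18.

Dalia 1/18; Fahad 1/9; Farouk 1/9; Ghada 1/9; Khalida 1/18; Maysoon 1/9; Samir 1/9; Zuhair 1/3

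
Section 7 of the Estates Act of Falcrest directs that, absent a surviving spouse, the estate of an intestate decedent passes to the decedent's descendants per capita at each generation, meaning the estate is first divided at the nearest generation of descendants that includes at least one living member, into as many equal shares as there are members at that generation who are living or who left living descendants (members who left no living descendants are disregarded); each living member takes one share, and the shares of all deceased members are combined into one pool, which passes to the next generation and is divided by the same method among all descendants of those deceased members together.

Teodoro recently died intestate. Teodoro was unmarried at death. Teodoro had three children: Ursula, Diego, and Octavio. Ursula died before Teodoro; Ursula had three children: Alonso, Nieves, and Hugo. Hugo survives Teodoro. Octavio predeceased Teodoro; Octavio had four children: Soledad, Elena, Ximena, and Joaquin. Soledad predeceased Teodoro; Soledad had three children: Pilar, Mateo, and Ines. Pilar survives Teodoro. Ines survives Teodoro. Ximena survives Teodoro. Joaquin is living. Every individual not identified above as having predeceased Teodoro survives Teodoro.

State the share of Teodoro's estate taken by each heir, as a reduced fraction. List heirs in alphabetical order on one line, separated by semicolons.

Alonso 2/21; Diego 1/3; Elena 2/21; Hugo 2/21; Ines 2/63; Joaquin 2/21; Mateo 2/63; Nieves 2/21; Pilar 2/63; Ximena 2/21

There is no surviving spouse, so the entire estate passes to Teodoro's descendants per capita at each generation.
At generation 1 (Ursula, Diego, Octavio) there are 3 shares of (1)/3 = 1/3 each.
Living: Diego — each takes 1/3.
Deceased: Ursula and Octavio. Their combined 2/3 is pooled and carried to generation 2.
At generation 2 (Alonso, Nieves, Hugo, Soledad, Elena, Ximena, Joaquin) there are 7 shares of (2/3)/7 = 2/21 each.
Living: Alonso, Nieves, Hugo, Elena, Ximena, and Joaquin — each takes 2/21.
Deceased: Soledad. That 2/21 share is carried to generation 3.
At generation 3 (Pilar, Mateo, Ines) there are 3 shares of (2/21)/3 = 2/63 each.
Living: Pilar, Mateo, and Ines — each takes 2/63.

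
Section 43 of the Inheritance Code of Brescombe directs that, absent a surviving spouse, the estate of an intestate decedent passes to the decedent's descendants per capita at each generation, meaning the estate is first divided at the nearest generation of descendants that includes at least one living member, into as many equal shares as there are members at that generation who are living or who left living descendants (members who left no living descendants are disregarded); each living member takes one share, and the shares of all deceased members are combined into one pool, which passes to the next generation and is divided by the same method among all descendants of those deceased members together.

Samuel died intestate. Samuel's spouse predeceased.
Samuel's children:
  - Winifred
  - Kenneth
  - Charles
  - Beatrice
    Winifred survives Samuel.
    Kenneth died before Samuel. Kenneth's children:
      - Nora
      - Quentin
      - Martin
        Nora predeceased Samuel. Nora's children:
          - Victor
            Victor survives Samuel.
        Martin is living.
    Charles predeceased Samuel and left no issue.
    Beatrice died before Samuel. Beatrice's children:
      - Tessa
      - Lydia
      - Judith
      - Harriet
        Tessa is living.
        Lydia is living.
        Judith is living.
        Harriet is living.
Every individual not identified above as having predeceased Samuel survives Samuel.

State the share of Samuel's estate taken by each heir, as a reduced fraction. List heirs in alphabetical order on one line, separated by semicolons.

Harriet 2/21; Judith 2/21; Lydia 2/21; Martin 2/21; Quentin 2/21; Tessa 2/21; Victor 2/21; Winifred 1/3

There is no surviving spouse, so the entire estate passes to Samuel's descendants per capita at each generation.
At generation 1 (Winifred, Kenneth, Beatrice) there are 3 shares of (1)/3 = 1/3 each.
Living: Winifred — each takes 1/3.
Deceased: Kenneth and Beatrice. Their combined 2/3 is pooled and carried to generation 2.
At generation 2 (Nora, Quentin, Martin, Tessa, Lydia, Judith, Harriet) there are 7 shares of (2/3)/7 = 2/21 each.
Living: Quentin, Martin, Tessa, Lydia, Judith, and Harriet — each takes 2/21.
Deceased: Nora. That 2/21 share is carried to generation 3.
At generation 3 (Victor) there are 1 shares of (2/21)/1 = 2/21 each.
Living: Victor — each takes 2/21.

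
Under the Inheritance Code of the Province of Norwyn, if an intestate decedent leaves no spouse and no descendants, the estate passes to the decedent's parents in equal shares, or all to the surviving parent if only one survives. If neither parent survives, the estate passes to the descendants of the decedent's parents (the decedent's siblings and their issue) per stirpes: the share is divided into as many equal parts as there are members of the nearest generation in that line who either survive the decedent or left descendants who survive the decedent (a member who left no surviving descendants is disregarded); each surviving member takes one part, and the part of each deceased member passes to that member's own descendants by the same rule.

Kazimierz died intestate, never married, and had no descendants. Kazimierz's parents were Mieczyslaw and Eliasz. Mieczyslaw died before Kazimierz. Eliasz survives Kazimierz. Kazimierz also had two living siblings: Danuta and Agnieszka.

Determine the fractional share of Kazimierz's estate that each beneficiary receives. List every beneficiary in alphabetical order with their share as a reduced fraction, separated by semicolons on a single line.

Eliasz 1

Only one parent, Eliasz, survives, so Eliasz takes the entire estate. The siblings take nothing because a surviving parent has priority.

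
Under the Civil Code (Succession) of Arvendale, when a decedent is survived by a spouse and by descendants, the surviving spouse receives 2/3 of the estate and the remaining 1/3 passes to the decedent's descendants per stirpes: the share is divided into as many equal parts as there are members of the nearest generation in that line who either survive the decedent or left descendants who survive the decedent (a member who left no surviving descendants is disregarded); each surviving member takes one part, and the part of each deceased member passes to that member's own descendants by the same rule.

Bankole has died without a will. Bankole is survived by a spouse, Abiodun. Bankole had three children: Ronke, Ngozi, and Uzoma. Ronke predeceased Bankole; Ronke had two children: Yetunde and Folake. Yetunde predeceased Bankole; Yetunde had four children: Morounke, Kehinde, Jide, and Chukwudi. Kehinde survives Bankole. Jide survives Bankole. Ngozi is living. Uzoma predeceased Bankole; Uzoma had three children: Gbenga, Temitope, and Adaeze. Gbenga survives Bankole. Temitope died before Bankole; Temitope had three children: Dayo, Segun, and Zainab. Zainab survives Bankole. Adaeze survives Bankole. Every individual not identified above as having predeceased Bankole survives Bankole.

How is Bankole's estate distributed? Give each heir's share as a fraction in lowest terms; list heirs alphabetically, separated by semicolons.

Abiodun 2/3; Adaeze 1/27; Chukwudi 1/72; Dayo 1/81; Folake 1/18; Gbenga 1/27; Jide 1/72; Kehinde 1/72; Morounke 1/72; Ngozi 1/9; Segun 1/81; Zainab 1/81

Abiodun, as surviving spouse, takes 2/3.
The remaining 1/3 passes to Bankole's descendants per stirpes.
The 1/3 is divided into 3 equal shares of 1/9 among Ronke, Ngozi, Uzoma.
Ronke predeceased; the 1/9 allotted to Ronke's branch passes to Ronke's issue by representation.
The 1/9 is divided into 2 equal shares of 1/18 among Yetunde, Folake.
Yetunde predeceased; the 1/18 allotted to Yetunde's branch passes to Yetunde's issue by representation.
The 1/18 is divided into 4 equal shares of 1/72 among Morounke, Kehinde, Jide, Chukwudi.
Morounke is living and takes 1/72.
Kehinde is living and takes 1/72.
Jide is living and takes 1/72.
Chukwudi is living and takes 1/72.
Folake is living and takes 1/18.
Ngozi is living and takes 1/9.
Uzoma predeceased; the 1/9 allotted to Uzoma's branch passes to Uzoma's issue by representation.
The 1/9 is divided into 3 equal shares of 1/27 among Gbenga, Temitope, Adaeze.
Gbenga is living and takes 1/27.
Temitope predeceased; the 1/27 allotted to Temitope's branch passes to Temitope's issue by representation.
The 1/27 is divided into 3 equal shares of 1/81 among Dayo, Segun, Zainab.
Dayo is living and takes 1/81.
Segun is living and takes 1/81.
Zainab is living and takes 1/81.
Adaeze is living and takes 1/27.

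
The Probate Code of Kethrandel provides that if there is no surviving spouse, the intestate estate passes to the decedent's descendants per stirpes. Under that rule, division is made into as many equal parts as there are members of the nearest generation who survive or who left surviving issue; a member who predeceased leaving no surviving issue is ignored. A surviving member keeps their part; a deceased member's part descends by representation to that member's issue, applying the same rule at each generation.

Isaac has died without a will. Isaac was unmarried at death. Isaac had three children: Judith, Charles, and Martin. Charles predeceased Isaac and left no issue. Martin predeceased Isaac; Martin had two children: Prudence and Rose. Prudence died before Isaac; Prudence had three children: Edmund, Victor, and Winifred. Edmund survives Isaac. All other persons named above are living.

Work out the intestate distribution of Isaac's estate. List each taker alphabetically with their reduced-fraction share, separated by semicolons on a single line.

There is no surviving spouse, so the entire estate passes to Isaac's descendants per stirpes.
Charles left no surviving issue, so that branch lapses and is disregarded.
The estate is divided into 2 equal shares of 1/2 among Judith, Martin.
Judith is living and takes 1/2.
Martin predeceased; the 1/2 allotted to Martin's branch passes to Martin's issue by representation.
The 1/2 is divided into 2 equal shares of 1/4 among Prudence, Rose.
Prudence predeceased; the 1/4 allotted to Prudence's branch passes to Prudence's issue by representation.
The 1/4 is divided into 3 equal shares of 1/12 among Edmund, Victor, Winifred.
Edmund is living and takes 1/12.
Victor is living and takes 1/12.
Winifred is living and takes 1/12.
Rose is living and takes 1/4.

Edmund 1/12; Judith 1/2; Rose 1/4; Victor 1/12; Winifred 1/12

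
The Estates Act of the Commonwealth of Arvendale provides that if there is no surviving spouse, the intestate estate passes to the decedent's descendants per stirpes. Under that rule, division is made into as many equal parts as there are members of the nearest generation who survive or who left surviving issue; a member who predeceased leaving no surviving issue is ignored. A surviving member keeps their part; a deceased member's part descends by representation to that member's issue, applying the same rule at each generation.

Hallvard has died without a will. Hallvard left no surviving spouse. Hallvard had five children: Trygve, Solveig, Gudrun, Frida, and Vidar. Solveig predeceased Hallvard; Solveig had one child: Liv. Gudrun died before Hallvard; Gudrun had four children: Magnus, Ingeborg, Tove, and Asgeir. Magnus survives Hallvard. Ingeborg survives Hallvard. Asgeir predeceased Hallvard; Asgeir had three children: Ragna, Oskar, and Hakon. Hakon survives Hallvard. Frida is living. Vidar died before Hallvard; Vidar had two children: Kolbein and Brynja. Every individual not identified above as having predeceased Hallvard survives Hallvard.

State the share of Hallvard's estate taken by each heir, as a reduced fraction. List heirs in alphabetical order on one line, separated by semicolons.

There is no surviving spouse, so the entire estate passes to Hallvard's descendants per stirpes.
The estate is divided into 5 equal shares of 1/5 among Trygve, Solveig, Gudrun, Frida, Vidar.
Trygve is living and takes 1/5.
Solveig predeceased; the 1/5 allotted to Solveig's branch passes to Solveig's issue by representation.
Liv is the sole taker at this level and receives the full 1/5.
Gudrun predeceased; the 1/5 allotted to Gudrun's branch passes to Gudrun's issue by representation.
The 1/5 is divided into 4 equal shares of 1/20 among Magnus, Ingeborg, Tove, Asgeir.
Magnus is living and takes 1/20.
Ingeborg is living and takes 1/20.
Tove is living and takes 1/20.
Asgeir predeceased; the 1/20 allotted to Asgeir's branch passes to Asgeir's issue by representation.
The 1/20 is divided into 3 equal shares of 1/60 among Ragna, Oskar, Hakon.
Ragna is living and takes 1/60.
Oskar is living and takes 1/60.
Hakon is living and takes 1/60.
Frida is living and takes 1/5.
Vidar predeceased; the 1/5 allotted to Vidar's branch passes to Vidar's issue by representation.
The 1/5 is divided into 2 equal shares of 1/10 among Kolbein, Brynja.
Kolbein is living and takes 1/10.
Brynja is living and takes 1/10.

Brynja 1/10; Frida 1/5; Hakon 1/60; Ingeborg 1/20; Kolbein 1/10; Liv 1/5; Magnus 1/20; Oskar 1/60; Ragna 1/60; Tove 1/20; Trygve 1/5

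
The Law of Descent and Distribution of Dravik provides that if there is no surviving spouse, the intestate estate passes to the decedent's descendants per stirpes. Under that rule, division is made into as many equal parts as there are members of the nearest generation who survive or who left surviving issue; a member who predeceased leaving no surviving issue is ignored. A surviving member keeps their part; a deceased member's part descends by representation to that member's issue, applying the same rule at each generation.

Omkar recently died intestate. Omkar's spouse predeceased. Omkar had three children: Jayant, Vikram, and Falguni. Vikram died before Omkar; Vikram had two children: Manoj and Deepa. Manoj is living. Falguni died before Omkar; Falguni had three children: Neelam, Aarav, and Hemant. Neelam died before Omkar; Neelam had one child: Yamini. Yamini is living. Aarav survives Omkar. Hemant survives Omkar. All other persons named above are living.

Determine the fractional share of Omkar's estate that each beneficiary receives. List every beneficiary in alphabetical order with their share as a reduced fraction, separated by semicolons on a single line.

There is no surviving spouse, so the entire estate passes to Omkar's descendants per stirpes.
The estate is divided into 3 equal shares of 1/3 among Jayant, Vikram, Falguni.
Jayant is living and takes 1/3.
Vikram predeceased; the 1/3 allotted to Vikram's branch passes to Vikram's issue by representation.
The 1/3 is divided into 2 equal shares of 1/6 among Manoj, Deepa.
Manoj is living and takes 1/6.
Deepa is living and takes 1/6.
Falguni predeceased; the 1/3 allotted to Falguni's branch passes to Falguni's issue by representation.
The 1/3 is divided into 3 equal shares of 1/9 among Neelam, Aarav, Hemant.
Neelam predeceased; the 1/9 allotted to Neelam's branch passes to Neelam's issue by representation.
Yamini is the sole taker at this level and receives the full 1/9.
Aarav is living and takes 1/9.
Hemant is living and takes 1/9.

Aarav 1/9; Deepa 1/6; Hemant 1/9; Jayant 1/3; Manoj 1/6; Yamini 1/9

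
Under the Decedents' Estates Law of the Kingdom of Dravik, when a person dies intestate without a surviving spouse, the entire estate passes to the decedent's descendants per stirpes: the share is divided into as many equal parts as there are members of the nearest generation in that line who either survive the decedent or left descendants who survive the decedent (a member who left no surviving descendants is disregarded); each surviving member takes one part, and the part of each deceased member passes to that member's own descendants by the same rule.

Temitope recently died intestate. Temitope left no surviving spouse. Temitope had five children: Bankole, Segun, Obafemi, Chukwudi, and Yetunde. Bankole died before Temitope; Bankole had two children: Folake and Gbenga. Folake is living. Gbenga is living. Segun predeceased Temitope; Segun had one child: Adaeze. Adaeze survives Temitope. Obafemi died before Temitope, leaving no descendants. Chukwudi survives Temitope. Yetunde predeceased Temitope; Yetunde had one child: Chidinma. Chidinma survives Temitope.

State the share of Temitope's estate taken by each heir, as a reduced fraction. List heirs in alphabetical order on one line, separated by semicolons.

Adaeze 1/4; Chidinma 1/4; Chukwudi 1/4; Folake 1/8; Gbenga 1/8

There is no surviving spouse, so the entire estate passes to Temitope's descendants per stirpes.
Obafemi left no surviving issue, so that branch lapses and is disregarded.
The estate is divided into 4 equal shares of 1/4 among Bankole, Segun, Chukwudi, Yetunde.
Bankole predeceased; the 1/4 allotted to Bankole's branch passes to Bankole's issue by representation.
The 1/4 is divided into 2 equal shares of 1/8 among Folake, Gbenga.
Folake is living and takes 1/8.
Gbenga is living and takes 1/8.
Segun predeceased; the 1/4 allotted to Segun's branch passes to Segun's issue by representation.
Adaeze is the sole taker at this level and receives the full 1/4.
Chukwudi is living and takes 1/4.
Yetunde predeceased; the 1/4 allotted to Yetunde's branch passes to Yetunde's issue by representation.
Chidinma is the sole taker at this level and receives the full 1/4.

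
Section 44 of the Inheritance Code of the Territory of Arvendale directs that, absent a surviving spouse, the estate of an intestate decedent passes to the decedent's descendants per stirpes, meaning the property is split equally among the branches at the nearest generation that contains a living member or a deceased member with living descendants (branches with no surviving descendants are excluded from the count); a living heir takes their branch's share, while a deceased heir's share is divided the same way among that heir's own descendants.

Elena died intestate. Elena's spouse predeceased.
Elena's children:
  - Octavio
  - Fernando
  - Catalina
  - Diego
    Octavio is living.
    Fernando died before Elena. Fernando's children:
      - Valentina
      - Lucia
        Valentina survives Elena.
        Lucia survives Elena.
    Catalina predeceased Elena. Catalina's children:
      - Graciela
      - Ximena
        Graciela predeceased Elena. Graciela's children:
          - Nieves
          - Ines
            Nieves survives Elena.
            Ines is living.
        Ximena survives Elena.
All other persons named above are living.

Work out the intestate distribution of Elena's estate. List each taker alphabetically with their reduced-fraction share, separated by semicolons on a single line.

There is no surviving spouse, so the entire estate passes to Elena's descendants per stirpes.
The estate is divided into 4 equal shares of 1/4 among Octavio, Fernando, Catalina, Diego.
Octavio is living and takes 1/4.
Fernando predeceased; the 1/4 allotted to Fernando's branch passes to Fernando's issue by representation.
The 1/4 is divided into 2 equal shares of 1/8 among Valentina, Lucia.
Valentina is living and takes 1/8.
Lucia is living and takes 1/8.
Catalina predeceased; the 1/4 allotted to Catalina's branch passes to Catalina's issue by representation.
The 1/4 is divided into 2 equal shares of 1/8 among Graciela, Ximena.
Graciela predeceased; the 1/8 allotted to Graciela's branch passes to Graciela's issue by representation.
The 1/8 is divided into 2 equal shares of 1/16 among Nieves, Ines.
Nieves is living and takes 1/16.
Ines is living and takes 1/16.
Ximena is living and takes 1/8.
Diego is living and takes 1/4.

Diego 1/4; Ines 1/16; Lucia 1/8; Nieves 1/16; Octavio 1/4; Valentina 1/8; Ximena 1/8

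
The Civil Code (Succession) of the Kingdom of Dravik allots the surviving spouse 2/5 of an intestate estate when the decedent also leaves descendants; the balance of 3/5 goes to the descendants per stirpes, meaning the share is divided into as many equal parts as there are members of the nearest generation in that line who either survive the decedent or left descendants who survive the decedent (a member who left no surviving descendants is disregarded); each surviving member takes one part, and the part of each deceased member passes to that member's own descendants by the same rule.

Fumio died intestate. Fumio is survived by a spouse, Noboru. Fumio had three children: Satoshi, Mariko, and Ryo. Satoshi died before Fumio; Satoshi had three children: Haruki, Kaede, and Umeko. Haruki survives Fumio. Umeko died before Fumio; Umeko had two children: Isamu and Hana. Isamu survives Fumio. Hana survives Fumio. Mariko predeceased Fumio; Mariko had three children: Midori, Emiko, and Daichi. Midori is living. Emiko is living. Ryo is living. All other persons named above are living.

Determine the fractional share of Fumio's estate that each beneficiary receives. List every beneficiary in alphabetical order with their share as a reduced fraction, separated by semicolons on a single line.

Noboru, as surviving spouse, takes 2/5.
The remaining 3/5 passes to Fumio's descendants per stirpes.
The 3/5 is divided into 3 equal shares of 1/5 among Satoshi, Mariko, Ryo.
Satoshi predeceased; the 1/5 allotted to Satoshi's branch passes to Satoshi's issue by representation.
The 1/5 is divided into 3 equal shares of 1/15 among Haruki, Kaede, Umeko.
Haruki is living and takes 1/15.
Kaede is living and takes 1/15.
Umeko predeceased; the 1/15 allotted to Umeko's branch passes to Umeko's issue by representation.
The 1/15 is divided into 2 equal shares of 1/30 among Isamu, Hana.
Isamu is living and takes 1/30.
Hana is living and takes 1/30.
Mariko predeceased; the 1/5 allotted to Mariko's branch passes to Mariko's issue by representation.
The 1/5 is divided into 3 equal shares of 1/15 among Midori, Emiko, Daichi.
Midori is living and takes 1/15.
Emiko is living and takes 1/15.
Daichi is living and takes 1/15.
Ryo is living and takes 1/5.

Daichi 1/15; Emiko 1/15; Hana 1/30; Haruki 1/15; Isamu 1/30; Kaede 1/15; Midori 1/15; Noboru 2/5; Ryo 1/5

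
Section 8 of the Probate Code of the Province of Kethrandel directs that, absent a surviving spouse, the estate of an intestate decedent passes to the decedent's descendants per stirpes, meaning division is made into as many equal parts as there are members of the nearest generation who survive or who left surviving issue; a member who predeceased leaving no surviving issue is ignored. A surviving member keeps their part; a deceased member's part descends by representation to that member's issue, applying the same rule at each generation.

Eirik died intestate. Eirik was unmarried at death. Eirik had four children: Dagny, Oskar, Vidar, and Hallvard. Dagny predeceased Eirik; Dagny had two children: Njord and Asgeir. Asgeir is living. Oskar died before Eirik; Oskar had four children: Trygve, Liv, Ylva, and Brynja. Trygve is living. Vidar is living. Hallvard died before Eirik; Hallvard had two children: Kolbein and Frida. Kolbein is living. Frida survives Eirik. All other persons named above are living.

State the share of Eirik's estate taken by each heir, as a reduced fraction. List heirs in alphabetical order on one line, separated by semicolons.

There is no surviving spouse, so the entire estate passes to Eirik's descendants per stirpes.
The estate is divided into 4 equal shares of 1/4 among Dagny, Oskar, Vidar, Hallvard.
Dagny predeceased; the 1/4 allotted to Dagny's branch passes to Dagny's issue by representation.
The 1/4 is divided into 2 equal shares of 1/8 among Njord, Asgeir.
Njord is living and takes 1/8.
Asgeir is living and takes 1/8.
Oskar predeceased; the 1/4 allotted to Oskar's branch passes to Oskar's issue by representation.
The 1/4 is divided into 4 equal shares of 1/16 among Trygve, Liv, Ylva, Brynja.
Trygve is living and takes 1/16.
Liv is living and takes 1/16.
Ylva is living and takes 1/16.
Brynja is living and takes 1/16.
Vidar is living and takes 1/4.
Hallvard predeceased; the 1/4 allotted to Hallvard's branch passes to Hallvard's issue by representation.
The 1/4 is divided into 2 equal shares of 1/8 among Kolbein, Frida.
Kolbein is living and takes 1/8.
Frida is living and takes 1/8.

Asgeir 1/8; Brynja 1/16; Frida 1/8; Kolbein 1/8; Liv 1/16; Njord 1/8; Trygve 1/16; Vidar 1/4; Ylva 1/16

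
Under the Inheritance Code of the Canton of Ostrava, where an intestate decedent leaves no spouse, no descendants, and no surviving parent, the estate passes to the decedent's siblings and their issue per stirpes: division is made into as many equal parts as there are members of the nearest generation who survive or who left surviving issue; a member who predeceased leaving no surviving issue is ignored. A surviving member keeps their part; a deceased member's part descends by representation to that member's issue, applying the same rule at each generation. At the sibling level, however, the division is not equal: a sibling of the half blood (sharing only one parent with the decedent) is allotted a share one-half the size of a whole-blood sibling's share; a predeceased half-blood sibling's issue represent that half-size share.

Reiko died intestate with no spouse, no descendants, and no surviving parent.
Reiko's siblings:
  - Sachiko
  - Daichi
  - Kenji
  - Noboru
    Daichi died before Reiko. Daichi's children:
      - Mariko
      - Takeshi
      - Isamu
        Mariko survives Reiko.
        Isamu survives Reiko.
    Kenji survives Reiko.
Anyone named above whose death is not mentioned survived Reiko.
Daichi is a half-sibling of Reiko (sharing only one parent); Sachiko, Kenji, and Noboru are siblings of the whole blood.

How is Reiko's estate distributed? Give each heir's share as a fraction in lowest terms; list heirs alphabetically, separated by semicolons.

No spouse, descendants, or parent survives, so the estate passes to Reiko's siblings per stirpes.
Half-blood siblings count for one-half the weight of whole-blood siblings at the initial division.
Dividing 1 in proportion to weights (total weight 7/2): Sachiko (weight 1) → 2/7; Daichi (weight 1/2) → 1/7; Kenji (weight 1) → 2/7; Noboru (weight 1) → 2/7.
Sachiko is living and takes 2/7.
Daichi predeceased; the 1/7 allotted to Daichi's branch passes to Daichi's issue by representation.
The 1/7 is divided into 3 equal shares of 1/21 among Mariko, Takeshi, Isamu.
Mariko is living and takes 1/21.
Takeshi is living and takes 1/21.
Isamu is living and takes 1/21.
Kenji is living and takes 2/7.
Noboru is living and takes 2/7.

Isamu 1/21; Kenji 2/7; Mariko 1/21; Noboru 2/7; Sachiko 2/7; Takeshi 1/21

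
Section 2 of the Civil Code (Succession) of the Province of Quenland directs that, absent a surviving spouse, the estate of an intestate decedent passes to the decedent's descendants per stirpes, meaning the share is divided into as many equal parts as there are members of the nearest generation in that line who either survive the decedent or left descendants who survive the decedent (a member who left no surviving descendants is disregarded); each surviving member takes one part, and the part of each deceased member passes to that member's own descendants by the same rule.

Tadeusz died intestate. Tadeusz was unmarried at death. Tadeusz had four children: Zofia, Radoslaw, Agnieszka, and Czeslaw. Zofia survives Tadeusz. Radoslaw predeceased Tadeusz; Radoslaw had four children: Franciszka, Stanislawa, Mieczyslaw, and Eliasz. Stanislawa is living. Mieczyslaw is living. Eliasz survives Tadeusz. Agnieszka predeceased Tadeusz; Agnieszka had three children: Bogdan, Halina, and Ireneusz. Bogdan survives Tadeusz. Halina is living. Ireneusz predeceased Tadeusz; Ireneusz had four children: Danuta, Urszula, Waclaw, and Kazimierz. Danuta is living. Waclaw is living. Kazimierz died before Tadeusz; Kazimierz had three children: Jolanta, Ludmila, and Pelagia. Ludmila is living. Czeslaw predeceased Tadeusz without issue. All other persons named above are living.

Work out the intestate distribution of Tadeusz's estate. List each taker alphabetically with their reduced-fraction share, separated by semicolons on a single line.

Bogdan 1/9; Danuta 1/36; Eliasz 1/12; Franciszka 1/12; Halina 1/9; Jolanta 1/108; Ludmila 1/108; Mieczyslaw 1/12; Pelagia 1/108; Stanislawa 1/12; Urszula 1/36; Waclaw 1/36; Zofia 1/3

There is no surviving spouse, so the entire estate passes to Tadeusz's descendants per stirpes.
Czeslaw left no surviving issue, so that branch lapses and is disregarded.
The estate is divided into 3 equal shares of 1/3 among Zofia, Radoslaw, Agnieszka.
Zofia is living and takes 1/3.
Radoslaw predeceased; the 1/3 allotted to Radoslaw's branch passes to Radoslaw's issue by representation.
The 1/3 is divided into 4 equal shares of 1/12 among Franciszka, Stanislawa, Mieczyslaw, Eliasz.
Franciszka is living and takes 1/12.
Stanislawa is living and takes 1/12.
Mieczyslaw is living and takes 1/12.
Eliasz is living and takes 1/12.
Agnieszka predeceased; the 1/3 allotted to Agnieszka's branch passes to Agnieszka's issue by representation.
The 1/3 is divided into 3 equal shares of 1/9 among Bogdan, Halina, Ireneusz.
Bogdan is living and takes 1/9.
Halina is living and takes 1/9.
Ireneusz predeceased; the 1/9 allotted to Ireneusz's branch passes to Ireneusz's issue by representation.
The 1/9 is divided into 4 equal shares of 1/36 among Danuta, Urszula, Waclaw, Kazimierz.
Danuta is living and takes 1/36.
Urszula is living and takes 1/36.
Waclaw is living and takes 1/36.
Kazimierz predeceased; the 1/36 allotted to Kazimierz's branch passes to Kazimierz's issue by representation.
The 1/36 is divided into 3 equal shares of 1/108 among Jolanta, Ludmila, Pelagia.
Jolanta is living and takes 1/108.
Ludmila is living and takes 1/108.
Pelagia is living and takes 1/108.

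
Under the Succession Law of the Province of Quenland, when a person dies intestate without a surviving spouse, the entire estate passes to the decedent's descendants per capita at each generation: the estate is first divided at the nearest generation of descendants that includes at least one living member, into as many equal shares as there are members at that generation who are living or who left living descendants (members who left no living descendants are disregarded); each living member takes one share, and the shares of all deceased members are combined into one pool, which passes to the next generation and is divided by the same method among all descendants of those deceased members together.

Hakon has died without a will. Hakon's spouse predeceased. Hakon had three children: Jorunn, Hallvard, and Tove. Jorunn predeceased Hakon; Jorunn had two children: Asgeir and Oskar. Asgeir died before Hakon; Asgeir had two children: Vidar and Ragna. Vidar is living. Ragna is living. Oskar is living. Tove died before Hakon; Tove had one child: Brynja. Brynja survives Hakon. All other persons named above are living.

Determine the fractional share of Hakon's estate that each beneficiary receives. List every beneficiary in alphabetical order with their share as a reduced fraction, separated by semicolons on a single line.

Brynja 2/9; Hallvard 1/3; Oskar 2/9; Ragna 1/9; Vidar 1/9

There is no surviving spouse, so the entire estate passes to Hakon's descendants per capita at each generation.
At generation 1 (Jorunn, Hallvard, Tove) there are 3 shares of (1)/3 = 1/3 each.
Living: Hallvard — each takes 1/3.
Deceased: Jorunn and Tove. Their combined 2/3 is pooled and carried to generation 2.
At generation 2 (Asgeir, Oskar, Brynja) there are 3 shares of (2/3)/3 = 2/9 each.
Living: Oskar and Brynja — each takes 2/9.
Deceased: Asgeir. That 2/9 share is carried to generation 3.
At generation 3 (Vidar, Ragna) there are 2 shares of (2/9)/2 = 1/9 each.
Living: Vidar and Ragna — each takes 1/9.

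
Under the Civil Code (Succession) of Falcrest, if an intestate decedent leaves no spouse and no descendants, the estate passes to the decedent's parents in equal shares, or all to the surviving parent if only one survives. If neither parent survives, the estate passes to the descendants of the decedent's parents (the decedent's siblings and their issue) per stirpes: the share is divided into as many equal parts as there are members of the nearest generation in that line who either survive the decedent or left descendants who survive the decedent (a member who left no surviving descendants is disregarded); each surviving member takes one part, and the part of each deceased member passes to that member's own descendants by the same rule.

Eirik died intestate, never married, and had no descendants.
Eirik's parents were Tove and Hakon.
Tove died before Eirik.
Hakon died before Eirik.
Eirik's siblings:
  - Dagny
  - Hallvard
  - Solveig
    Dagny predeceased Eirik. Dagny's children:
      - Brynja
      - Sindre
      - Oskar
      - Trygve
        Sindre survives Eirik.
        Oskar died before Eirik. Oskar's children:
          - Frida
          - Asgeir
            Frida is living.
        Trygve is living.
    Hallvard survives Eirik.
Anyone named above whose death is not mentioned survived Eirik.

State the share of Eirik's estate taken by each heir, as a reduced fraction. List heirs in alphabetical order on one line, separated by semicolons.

Asgeir 1/24; Brynja 1/12; Frida 1/24; Hallvard 1/3; Sindre 1/12; Solveig 1/3; Trygve 1/12

Neither parent survives and there are no descendants, so the estate passes to Eirik's siblings and their issue per stirpes.
The estate is divided into 3 equal shares of 1/3 among Dagny, Hallvard, Solveig.
Dagny predeceased; the 1/3 allotted to Dagny's branch passes to Dagny's issue by representation.
The 1/3 is divided into 4 equal shares of 1/12 among Brynja, Sindre, Oskar, Trygve.
Brynja is living and takes 1/12.
Sindre is living and takes 1/12.
Oskar predeceased; the 1/12 allotted to Oskar's branch passes to Oskar's issue by representation.
The 1/12 is divided into 2 equal shares of 1/24 among Frida, Asgeir.
Frida is living and takes 1/24.
Asgeir is living and takes 1/24.
Trygve is living and takes 1/12.
Hallvard is living and takes 1/3.
Solveig is living and takes 1/3.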